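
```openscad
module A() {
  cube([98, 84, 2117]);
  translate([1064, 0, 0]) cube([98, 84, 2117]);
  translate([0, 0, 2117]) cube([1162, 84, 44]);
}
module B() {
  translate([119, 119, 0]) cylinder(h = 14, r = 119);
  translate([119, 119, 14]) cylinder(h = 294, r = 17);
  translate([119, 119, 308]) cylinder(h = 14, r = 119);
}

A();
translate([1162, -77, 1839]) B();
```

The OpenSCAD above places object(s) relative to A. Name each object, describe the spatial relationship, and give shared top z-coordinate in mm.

Both tops at z = 2161 mm.

A is a door frame. B is a spool. The spool is beside the door frame with their tops flush at z = 2161. The shared top z-coordinate is 2161 mm.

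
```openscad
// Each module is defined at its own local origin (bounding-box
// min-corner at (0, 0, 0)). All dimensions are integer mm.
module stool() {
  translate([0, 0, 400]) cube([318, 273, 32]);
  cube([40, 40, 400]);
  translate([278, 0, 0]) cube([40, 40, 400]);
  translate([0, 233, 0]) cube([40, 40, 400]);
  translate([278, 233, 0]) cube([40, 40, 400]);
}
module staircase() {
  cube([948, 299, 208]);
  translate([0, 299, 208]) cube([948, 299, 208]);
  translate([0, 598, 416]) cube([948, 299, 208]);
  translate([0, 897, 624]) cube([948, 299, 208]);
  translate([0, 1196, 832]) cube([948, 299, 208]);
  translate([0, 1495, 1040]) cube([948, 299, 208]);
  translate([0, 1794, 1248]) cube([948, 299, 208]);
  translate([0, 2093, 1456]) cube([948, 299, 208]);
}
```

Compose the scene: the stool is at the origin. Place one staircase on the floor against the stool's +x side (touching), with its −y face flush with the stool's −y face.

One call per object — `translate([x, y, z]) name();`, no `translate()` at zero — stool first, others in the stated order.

stool();
translate([318, 0, 0]) staircase();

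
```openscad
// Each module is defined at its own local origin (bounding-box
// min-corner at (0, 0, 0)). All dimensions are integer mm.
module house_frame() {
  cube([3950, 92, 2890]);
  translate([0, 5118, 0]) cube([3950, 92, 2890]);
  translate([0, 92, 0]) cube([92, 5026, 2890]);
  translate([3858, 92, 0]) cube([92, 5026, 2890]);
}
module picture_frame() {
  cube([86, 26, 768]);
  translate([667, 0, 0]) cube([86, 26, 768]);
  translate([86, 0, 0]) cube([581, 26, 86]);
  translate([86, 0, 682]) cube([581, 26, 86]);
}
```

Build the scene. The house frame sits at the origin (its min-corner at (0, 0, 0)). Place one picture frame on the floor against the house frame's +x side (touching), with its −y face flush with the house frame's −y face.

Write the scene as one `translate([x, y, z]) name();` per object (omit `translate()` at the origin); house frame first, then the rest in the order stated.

house_frame();
translate([3950, 0, 0]) picture_frame();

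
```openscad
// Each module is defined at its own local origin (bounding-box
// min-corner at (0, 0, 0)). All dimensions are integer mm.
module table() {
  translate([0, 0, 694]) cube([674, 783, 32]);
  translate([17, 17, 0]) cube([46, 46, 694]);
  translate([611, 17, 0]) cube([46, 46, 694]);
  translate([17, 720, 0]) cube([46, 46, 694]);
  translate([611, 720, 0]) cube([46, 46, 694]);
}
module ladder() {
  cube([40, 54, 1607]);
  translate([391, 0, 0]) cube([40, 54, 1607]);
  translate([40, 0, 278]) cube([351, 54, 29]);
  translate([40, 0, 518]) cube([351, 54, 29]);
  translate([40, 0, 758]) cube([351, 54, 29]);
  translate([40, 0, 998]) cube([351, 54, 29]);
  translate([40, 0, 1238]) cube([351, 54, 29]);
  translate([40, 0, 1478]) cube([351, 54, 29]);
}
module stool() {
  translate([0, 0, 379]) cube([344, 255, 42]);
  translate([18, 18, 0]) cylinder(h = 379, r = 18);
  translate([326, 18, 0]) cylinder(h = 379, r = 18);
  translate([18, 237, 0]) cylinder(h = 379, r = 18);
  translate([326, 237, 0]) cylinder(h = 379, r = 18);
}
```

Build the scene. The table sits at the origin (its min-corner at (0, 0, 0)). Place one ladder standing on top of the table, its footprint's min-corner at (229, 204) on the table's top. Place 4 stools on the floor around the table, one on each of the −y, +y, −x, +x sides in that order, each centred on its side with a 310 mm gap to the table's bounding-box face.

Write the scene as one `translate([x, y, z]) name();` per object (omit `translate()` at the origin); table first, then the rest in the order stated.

table();
translate([229, 204, 726]) ladder();
translate([165, -565, 0]) stool();
translate([165, 1093, 0]) stool();
translate([-654, 264, 0]) stool();
translate([984, 264, 0]) stool();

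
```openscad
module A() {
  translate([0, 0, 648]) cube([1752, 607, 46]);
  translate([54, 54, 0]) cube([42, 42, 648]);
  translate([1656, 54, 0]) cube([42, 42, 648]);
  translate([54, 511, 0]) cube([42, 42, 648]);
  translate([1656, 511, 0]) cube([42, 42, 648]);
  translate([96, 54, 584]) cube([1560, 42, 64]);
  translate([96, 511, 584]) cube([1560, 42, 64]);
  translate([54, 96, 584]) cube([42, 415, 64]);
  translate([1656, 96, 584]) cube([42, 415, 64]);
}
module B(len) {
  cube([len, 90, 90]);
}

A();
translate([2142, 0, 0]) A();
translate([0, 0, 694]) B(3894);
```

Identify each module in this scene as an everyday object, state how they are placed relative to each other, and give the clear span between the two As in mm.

A is a table. B is a beam. A beam spans the tops of two tables. The clear span between the two tables is 390 mm.

Second table starts at x = 2142; first ends at x = 1752; clear span = 2142 − 1752 = 390 mm.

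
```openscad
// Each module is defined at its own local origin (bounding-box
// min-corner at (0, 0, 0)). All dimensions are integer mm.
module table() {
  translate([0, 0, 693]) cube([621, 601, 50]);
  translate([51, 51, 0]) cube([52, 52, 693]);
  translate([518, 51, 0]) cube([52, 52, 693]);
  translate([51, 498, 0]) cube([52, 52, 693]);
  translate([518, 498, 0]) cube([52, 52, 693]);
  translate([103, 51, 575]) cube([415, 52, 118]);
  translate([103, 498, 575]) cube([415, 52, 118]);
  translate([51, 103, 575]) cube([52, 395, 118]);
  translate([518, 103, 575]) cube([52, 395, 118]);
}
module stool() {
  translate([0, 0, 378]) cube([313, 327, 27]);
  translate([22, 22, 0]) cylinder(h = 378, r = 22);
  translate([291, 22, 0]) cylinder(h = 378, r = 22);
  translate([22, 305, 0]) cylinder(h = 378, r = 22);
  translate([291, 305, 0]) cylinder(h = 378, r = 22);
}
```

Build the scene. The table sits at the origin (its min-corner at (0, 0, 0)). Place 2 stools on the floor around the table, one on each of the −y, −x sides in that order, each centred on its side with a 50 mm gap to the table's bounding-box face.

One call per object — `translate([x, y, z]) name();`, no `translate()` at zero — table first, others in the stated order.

table();
translate([154, -377, 0]) stool();
translate([-363, 137, 0]) stool();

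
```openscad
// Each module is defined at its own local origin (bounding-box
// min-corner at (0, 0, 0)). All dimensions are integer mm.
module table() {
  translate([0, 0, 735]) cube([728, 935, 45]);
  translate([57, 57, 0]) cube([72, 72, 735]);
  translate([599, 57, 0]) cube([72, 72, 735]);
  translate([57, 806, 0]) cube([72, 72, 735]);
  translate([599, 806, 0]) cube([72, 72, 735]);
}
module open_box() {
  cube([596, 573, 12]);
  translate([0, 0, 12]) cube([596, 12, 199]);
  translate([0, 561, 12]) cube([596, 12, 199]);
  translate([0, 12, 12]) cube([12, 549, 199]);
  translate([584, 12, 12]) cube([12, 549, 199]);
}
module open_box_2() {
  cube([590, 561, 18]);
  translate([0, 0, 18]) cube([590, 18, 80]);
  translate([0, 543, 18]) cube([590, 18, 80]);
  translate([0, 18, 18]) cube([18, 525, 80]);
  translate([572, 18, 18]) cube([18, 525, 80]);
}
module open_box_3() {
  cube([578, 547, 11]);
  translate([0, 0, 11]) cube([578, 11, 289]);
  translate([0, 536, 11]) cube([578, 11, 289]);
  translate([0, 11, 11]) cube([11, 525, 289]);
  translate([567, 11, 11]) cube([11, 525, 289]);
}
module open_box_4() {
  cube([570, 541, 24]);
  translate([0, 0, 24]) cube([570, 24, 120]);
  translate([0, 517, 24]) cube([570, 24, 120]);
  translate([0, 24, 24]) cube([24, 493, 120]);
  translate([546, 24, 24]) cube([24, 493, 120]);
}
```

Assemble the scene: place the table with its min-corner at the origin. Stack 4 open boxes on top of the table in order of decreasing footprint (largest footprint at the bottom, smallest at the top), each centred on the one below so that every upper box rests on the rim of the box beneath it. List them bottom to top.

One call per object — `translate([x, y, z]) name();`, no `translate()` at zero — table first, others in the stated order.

table();
translate([66, 181, 780]) open_box();
translate([69, 187, 991]) open_box_2();
translate([75, 194, 1089]) open_box_3();
translate([79, 197, 1389]) open_box_4();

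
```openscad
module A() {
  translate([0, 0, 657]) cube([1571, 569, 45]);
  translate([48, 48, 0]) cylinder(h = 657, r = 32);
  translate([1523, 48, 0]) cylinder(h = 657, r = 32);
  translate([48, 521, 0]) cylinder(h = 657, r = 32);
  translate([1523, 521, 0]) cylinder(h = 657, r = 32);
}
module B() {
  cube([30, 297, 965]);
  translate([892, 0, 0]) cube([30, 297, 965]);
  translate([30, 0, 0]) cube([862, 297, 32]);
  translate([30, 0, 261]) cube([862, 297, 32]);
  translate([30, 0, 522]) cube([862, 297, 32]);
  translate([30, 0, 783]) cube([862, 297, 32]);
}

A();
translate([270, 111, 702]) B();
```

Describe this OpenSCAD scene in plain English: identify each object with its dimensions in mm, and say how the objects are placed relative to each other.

A is a table: top 1571 mm (x) × 569 mm (y), 45 mm thick, upper face at z = 702 mm, on four round legs of 64 mm diameter, each leg's bounding box inset 16 mm from the nearest pair of top edges, running from z = 0 to the bottom of the top.

B is a bookshelf 922 mm wide overall, 297 mm deep and 965 mm tall. The two sides are 30 mm thick vertical panels. 4 horizontal shelves of 32 mm thickness span between the inner faces of the sides; the lowest shelf sits on the floor and shelves are stacked with a clear vertical gap of 229 mm between each pair.

The bookshelf is on top of the table.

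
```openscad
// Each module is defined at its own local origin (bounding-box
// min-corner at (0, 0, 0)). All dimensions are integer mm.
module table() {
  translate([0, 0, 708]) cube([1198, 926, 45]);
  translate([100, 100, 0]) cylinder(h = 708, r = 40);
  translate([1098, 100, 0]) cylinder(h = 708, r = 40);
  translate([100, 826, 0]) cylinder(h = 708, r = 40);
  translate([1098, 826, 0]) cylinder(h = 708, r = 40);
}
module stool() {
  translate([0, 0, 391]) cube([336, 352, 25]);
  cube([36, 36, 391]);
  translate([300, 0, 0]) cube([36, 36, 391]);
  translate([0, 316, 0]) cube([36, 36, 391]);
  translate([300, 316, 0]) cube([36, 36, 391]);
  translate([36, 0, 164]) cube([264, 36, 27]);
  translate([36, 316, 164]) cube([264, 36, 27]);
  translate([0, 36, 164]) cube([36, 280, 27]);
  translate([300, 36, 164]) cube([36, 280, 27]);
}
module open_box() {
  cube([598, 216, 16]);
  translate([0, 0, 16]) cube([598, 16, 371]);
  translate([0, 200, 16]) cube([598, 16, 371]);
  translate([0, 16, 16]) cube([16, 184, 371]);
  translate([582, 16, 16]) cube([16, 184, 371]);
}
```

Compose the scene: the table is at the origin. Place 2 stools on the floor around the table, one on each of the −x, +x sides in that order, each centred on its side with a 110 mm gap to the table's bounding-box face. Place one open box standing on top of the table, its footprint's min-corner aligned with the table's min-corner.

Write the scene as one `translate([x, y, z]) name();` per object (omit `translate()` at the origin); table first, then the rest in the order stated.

table();
translate([-446, 287, 0]) stool();
translate([1308, 287, 0]) stool();
translate([0, 0, 753]) open_box();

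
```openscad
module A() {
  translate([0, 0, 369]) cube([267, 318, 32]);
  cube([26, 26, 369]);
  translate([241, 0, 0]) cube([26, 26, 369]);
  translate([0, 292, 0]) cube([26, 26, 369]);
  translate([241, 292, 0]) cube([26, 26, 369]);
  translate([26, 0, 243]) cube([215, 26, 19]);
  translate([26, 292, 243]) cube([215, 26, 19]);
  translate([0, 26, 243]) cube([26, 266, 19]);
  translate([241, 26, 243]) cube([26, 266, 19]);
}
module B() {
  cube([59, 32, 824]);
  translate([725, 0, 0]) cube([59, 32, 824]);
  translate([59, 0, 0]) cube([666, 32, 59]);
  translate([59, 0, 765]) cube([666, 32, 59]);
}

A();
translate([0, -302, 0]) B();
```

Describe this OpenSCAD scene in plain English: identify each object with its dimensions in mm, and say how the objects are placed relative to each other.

A is a four-legged stool. The seat is a 267×318×32 mm slab whose top surface is at z = 401 mm; four square legs, each 26×26 mm in cross-section, run from the floor (z = 0) to the underside of the seat, each flush with a corner of the seat. Four stretchers, 26 mm wide and 19 mm tall, connect adjacent legs with their undersides at z = 243 mm, each running between the inner faces of the legs it joins and aligned with the legs' outer faces on the other axis.

B is a picture frame with a 666×706 mm rectangular opening (x by z) and a uniform 59 mm border on every side. Frame depth is 32 mm along y. It is built from two vertical stiles running the full outside height and two horizontal rails spanning the gap between the stiles.

The picture frame is on the floor beside the stool on its −y side.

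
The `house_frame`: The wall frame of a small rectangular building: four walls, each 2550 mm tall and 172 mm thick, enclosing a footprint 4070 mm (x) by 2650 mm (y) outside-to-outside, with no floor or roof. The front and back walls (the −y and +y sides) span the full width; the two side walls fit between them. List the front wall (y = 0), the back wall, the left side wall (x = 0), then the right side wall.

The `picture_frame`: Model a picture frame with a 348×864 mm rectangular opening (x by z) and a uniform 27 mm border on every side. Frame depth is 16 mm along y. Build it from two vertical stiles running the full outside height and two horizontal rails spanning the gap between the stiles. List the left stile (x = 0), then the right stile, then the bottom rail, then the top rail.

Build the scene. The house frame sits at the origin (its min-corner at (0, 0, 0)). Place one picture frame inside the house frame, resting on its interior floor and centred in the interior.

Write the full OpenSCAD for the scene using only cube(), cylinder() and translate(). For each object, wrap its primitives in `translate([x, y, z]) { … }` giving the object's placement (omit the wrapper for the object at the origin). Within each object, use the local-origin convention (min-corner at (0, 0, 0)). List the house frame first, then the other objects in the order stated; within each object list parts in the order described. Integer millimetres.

cube([4070, 172, 2550]);
translate([0, 2478, 0]) cube([4070, 172, 2550]);
translate([0, 172, 0]) cube([172, 2306, 2550]);
translate([3898, 172, 0]) cube([172, 2306, 2550]);
translate([1834, 1317, 0]) {
  cube([27, 16, 918]);
  translate([375, 0, 0]) cube([27, 16, 918]);
  translate([27, 0, 0]) cube([348, 16, 27]);
  translate([27, 0, 891]) cube([348, 16, 27]);
}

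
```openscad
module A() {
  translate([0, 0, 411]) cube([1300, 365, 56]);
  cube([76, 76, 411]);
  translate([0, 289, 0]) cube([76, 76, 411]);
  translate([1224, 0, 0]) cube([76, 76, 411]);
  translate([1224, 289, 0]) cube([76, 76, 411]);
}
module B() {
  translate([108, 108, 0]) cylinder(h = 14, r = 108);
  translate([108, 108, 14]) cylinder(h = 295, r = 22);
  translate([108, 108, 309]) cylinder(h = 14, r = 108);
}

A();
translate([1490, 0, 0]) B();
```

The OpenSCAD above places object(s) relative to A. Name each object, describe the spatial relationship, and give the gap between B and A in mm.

The spool's nearest face is 190 mm from the bench's +x face.

A is a bench. B is a spool. The spool is on the floor beside the bench on its +x side. The gap between the spool and the bench is 190 mm.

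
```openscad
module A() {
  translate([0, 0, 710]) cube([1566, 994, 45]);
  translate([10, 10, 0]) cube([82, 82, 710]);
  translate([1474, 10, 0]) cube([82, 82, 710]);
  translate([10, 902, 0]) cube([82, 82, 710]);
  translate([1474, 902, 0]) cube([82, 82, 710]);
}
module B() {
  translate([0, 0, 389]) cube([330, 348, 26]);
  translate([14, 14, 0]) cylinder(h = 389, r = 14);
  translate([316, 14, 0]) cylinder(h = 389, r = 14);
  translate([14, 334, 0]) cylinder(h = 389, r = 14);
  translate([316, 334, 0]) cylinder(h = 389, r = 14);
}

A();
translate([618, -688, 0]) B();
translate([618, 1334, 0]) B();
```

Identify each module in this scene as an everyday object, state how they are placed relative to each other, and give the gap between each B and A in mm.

A is a table. B is a stool. Two stools sit around the table at the −y, +y sides. The gap between each stool and the table is 340 mm.

Each stool's nearest face is 340 mm from the table's bounding box.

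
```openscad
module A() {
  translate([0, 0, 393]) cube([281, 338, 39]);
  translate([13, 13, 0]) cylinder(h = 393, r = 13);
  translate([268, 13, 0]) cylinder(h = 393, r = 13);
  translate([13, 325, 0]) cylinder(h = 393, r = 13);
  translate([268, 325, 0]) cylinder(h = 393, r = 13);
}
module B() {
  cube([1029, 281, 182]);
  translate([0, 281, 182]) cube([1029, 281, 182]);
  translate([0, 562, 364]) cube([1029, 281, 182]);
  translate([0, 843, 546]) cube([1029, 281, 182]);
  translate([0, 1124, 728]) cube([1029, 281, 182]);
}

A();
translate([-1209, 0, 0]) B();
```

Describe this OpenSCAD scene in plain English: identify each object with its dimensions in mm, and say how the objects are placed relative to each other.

A is a simple wooden stool: a rectangular seat 281 mm (x) by 338 mm (y), 39 mm thick, top face at z = 432 mm, on four round legs, each 26 mm in diameter. The legs rest on z = 0, each leg's axis is inset half a diameter from the nearest pair of seat edges (so the leg's bounding box is flush with the corner).

B is a run of 5 identical solid stair steps. Each tread is 1029×281 mm and each step block is 182 mm high. Step 1 rests on the floor; step k is offset from step 1 by (k−1)×281 mm in y and (k−1)×182 mm in z.

The staircase is on the floor beside the stool on its −x side.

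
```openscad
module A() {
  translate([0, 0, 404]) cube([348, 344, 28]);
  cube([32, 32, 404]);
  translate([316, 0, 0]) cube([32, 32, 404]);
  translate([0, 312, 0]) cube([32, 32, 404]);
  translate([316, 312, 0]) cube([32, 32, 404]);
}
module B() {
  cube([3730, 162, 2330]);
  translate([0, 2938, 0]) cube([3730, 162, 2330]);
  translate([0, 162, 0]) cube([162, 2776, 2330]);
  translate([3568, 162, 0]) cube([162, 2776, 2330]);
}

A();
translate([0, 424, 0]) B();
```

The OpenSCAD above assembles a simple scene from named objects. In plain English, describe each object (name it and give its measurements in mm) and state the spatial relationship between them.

A is a simple wooden stool: a rectangular seat 348 mm (x) by 344 mm (y), 28 mm thick, top face at z = 432 mm, on four square legs, each 32×32 mm in cross-section. The legs rest on z = 0, each flush with a corner of the seat.

B is the wall frame of a small rectangular building: four walls, each 2330 mm tall and 162 mm thick, enclosing a footprint 3730 mm (x) by 3100 mm (y) outside-to-outside, with no floor or roof. The front and back walls (the −y and +y sides) span the full width; the two side walls fit between them.

The house frame is on the floor beside the stool on its +y side.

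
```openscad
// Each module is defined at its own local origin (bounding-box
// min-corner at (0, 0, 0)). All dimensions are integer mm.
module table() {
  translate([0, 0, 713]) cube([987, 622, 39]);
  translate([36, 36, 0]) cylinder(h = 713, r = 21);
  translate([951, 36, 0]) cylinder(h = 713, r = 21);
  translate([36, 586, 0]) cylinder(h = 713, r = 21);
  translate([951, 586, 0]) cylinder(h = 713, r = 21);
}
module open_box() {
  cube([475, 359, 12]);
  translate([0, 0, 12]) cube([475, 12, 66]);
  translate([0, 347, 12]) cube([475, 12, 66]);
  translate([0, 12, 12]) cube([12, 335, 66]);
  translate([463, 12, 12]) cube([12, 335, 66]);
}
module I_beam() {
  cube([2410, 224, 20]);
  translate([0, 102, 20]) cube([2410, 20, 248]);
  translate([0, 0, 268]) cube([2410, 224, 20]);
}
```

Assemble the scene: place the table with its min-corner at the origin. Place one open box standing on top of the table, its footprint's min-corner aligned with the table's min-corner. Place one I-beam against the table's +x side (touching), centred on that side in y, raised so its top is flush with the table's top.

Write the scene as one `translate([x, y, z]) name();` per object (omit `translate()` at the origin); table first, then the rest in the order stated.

table();
translate([0, 0, 752]) open_box();
translate([987, 199, 464]) I_beam();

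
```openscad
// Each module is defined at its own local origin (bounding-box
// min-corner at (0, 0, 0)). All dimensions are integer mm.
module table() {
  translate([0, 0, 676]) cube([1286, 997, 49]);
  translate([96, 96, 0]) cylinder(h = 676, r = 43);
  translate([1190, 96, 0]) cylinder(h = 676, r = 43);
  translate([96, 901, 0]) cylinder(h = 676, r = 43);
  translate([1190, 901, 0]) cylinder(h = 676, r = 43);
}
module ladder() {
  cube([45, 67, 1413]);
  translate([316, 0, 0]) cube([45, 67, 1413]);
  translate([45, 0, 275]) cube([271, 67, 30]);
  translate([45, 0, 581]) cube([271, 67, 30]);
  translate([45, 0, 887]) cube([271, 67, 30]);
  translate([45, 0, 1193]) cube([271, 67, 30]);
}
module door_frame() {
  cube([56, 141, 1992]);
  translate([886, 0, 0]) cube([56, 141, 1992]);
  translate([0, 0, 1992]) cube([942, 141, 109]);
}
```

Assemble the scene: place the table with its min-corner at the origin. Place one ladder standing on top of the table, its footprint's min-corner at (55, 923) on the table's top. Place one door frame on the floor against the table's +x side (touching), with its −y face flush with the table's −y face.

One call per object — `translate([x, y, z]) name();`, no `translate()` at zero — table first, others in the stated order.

table();
translate([55, 923, 725]) ladder();
translate([1286, 0, 0]) door_frame();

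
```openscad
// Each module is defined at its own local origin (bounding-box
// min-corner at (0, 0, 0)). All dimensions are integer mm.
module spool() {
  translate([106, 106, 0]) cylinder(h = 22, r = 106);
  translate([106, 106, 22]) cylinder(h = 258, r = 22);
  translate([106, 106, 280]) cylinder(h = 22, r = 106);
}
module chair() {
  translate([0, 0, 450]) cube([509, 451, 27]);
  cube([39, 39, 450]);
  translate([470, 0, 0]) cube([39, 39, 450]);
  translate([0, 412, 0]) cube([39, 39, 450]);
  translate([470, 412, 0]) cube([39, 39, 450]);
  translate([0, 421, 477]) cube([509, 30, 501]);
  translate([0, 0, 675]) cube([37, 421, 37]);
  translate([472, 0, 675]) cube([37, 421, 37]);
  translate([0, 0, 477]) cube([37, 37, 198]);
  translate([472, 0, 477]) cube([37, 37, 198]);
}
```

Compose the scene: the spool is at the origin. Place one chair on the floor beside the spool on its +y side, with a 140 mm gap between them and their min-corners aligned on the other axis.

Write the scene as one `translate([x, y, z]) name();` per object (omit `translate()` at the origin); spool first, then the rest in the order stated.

spool();
translate([0, 352, 0]) chair();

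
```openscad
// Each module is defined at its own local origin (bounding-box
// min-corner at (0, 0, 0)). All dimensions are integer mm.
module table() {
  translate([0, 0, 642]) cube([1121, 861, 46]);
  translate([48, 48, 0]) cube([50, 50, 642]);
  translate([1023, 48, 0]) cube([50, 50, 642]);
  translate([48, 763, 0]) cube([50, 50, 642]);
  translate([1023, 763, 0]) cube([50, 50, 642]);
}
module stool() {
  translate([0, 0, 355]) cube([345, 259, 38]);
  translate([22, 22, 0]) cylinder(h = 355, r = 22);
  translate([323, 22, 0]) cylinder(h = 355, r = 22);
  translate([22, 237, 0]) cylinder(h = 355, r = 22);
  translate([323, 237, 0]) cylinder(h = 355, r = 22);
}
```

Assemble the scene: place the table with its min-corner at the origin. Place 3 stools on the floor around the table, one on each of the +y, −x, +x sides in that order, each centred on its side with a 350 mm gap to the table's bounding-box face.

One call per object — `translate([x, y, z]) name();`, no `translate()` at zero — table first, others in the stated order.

table();
translate([388, 1211, 0]) stool();
translate([-695, 301, 0]) stool();
translate([1471, 301, 0]) stool();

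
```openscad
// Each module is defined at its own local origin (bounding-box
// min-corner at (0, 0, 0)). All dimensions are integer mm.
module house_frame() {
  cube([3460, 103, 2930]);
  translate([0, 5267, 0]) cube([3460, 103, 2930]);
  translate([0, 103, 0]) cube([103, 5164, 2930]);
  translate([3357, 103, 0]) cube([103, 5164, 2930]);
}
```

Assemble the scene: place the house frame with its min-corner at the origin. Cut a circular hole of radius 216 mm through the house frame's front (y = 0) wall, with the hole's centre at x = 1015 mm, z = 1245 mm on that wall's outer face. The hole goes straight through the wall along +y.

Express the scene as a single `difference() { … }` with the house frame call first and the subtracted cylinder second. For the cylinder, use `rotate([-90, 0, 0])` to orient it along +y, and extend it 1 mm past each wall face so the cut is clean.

difference() {
  house_frame();
  translate([1015, -1, 1245]) rotate([-90, 0, 0]) cylinder(h = 105, r = 216);
}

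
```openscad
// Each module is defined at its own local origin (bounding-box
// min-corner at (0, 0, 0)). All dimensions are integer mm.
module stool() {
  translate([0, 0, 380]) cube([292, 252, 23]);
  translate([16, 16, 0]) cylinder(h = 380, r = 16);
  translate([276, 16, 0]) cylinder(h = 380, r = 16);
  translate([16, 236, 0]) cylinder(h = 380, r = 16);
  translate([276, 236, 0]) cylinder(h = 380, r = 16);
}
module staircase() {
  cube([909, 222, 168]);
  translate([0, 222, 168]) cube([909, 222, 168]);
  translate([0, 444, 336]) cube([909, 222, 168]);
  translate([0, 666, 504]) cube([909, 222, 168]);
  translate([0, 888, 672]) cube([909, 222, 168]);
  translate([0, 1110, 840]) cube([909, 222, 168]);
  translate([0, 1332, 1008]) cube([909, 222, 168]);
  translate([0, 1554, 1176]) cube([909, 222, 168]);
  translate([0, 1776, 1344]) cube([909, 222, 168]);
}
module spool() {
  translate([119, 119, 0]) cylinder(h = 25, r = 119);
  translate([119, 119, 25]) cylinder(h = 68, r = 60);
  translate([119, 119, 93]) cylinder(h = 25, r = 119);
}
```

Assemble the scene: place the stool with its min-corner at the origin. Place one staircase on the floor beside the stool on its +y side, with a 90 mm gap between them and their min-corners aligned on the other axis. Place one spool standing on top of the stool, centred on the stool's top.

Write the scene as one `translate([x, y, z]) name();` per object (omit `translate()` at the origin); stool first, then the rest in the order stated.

stool();
translate([0, 342, 0]) staircase();
translate([27, 7, 403]) spool();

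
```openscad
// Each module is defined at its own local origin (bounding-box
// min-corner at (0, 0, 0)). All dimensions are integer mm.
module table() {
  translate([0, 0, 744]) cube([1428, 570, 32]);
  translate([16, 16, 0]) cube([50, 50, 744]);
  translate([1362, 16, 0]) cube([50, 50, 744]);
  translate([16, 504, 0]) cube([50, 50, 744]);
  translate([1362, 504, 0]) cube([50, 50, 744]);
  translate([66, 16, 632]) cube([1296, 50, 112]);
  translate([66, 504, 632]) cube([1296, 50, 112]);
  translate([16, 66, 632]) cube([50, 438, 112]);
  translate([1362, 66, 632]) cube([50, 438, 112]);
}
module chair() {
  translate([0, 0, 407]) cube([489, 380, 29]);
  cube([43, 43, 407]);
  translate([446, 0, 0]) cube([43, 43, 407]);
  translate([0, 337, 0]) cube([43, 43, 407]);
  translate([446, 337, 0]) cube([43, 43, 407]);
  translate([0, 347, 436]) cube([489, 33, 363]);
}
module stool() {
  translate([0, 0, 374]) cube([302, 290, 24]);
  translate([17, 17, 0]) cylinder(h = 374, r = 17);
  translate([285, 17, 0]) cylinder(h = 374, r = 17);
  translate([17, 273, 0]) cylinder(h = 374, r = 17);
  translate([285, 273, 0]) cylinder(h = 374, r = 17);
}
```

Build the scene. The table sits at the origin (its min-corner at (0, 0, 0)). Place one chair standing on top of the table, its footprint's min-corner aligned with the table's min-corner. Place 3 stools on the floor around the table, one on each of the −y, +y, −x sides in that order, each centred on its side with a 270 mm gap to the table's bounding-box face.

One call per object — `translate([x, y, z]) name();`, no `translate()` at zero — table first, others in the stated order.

table();
translate([0, 0, 776]) chair();
translate([563, -560, 0]) stool();
translate([563, 840, 0]) stool();
translate([-572, 140, 0]) stool();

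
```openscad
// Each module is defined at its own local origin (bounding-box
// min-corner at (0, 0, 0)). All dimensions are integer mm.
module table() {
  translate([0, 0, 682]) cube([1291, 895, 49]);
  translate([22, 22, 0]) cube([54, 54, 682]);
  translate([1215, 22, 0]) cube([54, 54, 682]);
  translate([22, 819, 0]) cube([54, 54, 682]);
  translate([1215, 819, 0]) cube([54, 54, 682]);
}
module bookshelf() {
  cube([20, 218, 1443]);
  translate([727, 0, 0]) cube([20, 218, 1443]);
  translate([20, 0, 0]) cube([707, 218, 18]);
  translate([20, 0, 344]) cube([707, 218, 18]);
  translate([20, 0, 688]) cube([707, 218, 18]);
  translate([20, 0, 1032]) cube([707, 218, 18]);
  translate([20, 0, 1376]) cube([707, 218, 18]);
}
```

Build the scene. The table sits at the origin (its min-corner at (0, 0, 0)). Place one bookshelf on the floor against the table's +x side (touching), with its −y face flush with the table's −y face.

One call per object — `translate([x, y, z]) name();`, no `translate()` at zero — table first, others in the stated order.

table();
translate([1291, 0, 0]) bookshelf();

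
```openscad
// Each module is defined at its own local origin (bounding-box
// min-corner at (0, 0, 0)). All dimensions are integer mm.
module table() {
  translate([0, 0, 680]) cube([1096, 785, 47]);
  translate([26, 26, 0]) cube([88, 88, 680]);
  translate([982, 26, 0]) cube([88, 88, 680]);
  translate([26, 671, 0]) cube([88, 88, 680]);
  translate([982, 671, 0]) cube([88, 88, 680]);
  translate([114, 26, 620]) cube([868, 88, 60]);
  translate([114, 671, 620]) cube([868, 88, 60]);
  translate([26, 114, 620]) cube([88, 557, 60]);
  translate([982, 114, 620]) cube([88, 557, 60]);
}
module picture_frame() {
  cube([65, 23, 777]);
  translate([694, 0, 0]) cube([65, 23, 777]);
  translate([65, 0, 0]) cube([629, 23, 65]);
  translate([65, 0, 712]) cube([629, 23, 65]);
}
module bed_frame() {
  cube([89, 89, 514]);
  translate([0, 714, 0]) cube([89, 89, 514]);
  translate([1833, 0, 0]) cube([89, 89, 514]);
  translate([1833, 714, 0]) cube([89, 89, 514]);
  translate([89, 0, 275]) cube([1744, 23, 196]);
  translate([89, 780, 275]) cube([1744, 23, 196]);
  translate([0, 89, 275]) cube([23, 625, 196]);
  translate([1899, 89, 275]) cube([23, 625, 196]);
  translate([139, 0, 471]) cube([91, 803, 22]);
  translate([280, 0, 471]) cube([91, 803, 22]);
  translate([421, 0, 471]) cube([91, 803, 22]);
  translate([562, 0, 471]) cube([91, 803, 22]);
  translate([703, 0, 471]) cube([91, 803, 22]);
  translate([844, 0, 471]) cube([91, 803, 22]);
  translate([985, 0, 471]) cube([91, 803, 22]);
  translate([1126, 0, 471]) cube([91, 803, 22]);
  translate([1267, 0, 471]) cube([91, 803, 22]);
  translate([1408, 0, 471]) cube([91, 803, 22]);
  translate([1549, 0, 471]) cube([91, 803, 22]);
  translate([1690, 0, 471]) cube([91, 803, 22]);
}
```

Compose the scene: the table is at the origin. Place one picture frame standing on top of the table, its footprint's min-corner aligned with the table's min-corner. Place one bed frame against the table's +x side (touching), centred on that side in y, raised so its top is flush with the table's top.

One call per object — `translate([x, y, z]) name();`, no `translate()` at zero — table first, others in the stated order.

table();
translate([0, 0, 727]) picture_frame();
translate([1096, -9, 213]) bed_frame();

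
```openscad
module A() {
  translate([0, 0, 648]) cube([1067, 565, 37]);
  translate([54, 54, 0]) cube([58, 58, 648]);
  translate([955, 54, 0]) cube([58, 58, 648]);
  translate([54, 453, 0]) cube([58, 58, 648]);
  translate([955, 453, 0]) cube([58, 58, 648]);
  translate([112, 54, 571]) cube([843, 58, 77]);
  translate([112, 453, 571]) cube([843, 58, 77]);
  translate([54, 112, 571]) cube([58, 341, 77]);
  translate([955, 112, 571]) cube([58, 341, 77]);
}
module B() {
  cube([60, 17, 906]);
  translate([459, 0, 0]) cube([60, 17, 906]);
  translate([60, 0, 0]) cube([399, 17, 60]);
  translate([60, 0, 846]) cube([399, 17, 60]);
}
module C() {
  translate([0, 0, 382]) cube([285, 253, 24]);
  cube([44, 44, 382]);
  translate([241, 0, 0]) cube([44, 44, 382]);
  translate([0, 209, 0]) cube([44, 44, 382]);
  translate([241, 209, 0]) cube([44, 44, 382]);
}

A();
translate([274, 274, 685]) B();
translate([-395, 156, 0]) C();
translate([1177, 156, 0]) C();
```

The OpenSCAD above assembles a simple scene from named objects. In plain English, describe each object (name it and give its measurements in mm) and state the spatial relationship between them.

A is a rectangular dining table. The top is 1067×565×37 mm with its upper surface at z = 685 mm. It stands on four 58×58 mm square legs, each inset 54 mm from the nearest pair of top edges, running from the floor to the underside of the top. Four apron rails, 58 mm thick and 77 mm tall, run between adjacent legs with their top edges flush with the underside of the top and their outer faces flush with the legs' outer faces.

B is a picture frame with a 399×786 mm rectangular opening (x by z) and a uniform 60 mm border on every side. Frame depth is 17 mm along y. It is built from two vertical stiles running the full outside height and two horizontal rails spanning the gap between the stiles.

C is a four-legged stool. The seat is 285×253 mm, 24 mm thick, top at z = 406 mm. It stands on four square legs, each 44×44 mm in cross-section, from z = 0 to the seat underside, each flush with a corner of the seat.

The picture frame is on top of the table, centred. Two stools sit around the table at the −x, +x sides.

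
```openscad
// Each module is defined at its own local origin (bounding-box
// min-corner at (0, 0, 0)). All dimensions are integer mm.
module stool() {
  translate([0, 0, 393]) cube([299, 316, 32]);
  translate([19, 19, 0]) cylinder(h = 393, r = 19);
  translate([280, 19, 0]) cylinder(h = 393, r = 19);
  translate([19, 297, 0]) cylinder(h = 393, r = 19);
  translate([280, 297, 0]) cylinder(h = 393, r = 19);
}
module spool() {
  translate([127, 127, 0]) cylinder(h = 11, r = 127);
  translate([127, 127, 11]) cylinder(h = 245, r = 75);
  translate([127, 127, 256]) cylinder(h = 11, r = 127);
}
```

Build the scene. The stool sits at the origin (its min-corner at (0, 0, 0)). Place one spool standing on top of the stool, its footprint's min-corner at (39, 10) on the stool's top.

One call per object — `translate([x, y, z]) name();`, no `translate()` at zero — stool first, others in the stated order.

stool();
translate([39, 10, 425]) spool();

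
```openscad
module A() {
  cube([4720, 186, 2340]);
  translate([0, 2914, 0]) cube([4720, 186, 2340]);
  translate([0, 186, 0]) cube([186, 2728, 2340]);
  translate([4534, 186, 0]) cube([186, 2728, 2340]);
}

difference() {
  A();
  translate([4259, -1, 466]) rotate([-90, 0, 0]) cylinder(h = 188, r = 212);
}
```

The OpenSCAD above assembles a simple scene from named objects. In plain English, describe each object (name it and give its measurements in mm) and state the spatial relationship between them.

A is a box-shaped house frame (walls only): outside footprint 4720×3100 mm, wall height 2340 mm, wall thickness 186 mm. The two y-facing walls run the full x-width; the two x-facing walls fit between the inner faces of the y-facing walls.

The house frame has a circular hole of radius 212 mm through its front wall, centred at (x = 4259, z = 466).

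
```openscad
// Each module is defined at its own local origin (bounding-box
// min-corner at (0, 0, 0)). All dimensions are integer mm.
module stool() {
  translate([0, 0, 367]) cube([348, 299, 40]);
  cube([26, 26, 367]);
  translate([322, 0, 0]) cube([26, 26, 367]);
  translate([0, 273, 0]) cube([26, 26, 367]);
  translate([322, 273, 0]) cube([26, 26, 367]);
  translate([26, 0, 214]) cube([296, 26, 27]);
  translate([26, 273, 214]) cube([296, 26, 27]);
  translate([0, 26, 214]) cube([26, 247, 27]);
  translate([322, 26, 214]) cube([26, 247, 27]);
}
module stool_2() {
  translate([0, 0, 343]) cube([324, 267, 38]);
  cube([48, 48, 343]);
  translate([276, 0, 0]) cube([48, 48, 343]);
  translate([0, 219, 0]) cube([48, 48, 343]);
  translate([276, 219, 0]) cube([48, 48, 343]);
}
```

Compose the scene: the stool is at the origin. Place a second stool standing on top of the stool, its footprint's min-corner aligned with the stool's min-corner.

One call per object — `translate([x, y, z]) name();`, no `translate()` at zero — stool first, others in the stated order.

stool();
translate([0, 0, 407]) stool_2();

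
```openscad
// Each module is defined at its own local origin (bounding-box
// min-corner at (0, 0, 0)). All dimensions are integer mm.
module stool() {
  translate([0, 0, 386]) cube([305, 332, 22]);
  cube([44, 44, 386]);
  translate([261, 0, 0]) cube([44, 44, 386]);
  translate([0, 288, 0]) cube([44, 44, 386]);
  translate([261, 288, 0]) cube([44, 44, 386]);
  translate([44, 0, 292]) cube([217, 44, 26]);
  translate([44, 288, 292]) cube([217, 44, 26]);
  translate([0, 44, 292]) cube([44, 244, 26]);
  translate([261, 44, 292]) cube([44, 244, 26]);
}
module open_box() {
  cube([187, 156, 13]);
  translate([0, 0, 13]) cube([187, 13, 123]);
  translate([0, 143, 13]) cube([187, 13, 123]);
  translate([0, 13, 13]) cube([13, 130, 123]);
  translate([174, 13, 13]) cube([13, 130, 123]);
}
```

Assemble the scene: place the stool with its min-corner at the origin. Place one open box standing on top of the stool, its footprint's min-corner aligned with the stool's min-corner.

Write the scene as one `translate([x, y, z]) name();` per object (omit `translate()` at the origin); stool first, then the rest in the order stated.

stool();
translate([0, 0, 408]) open_box();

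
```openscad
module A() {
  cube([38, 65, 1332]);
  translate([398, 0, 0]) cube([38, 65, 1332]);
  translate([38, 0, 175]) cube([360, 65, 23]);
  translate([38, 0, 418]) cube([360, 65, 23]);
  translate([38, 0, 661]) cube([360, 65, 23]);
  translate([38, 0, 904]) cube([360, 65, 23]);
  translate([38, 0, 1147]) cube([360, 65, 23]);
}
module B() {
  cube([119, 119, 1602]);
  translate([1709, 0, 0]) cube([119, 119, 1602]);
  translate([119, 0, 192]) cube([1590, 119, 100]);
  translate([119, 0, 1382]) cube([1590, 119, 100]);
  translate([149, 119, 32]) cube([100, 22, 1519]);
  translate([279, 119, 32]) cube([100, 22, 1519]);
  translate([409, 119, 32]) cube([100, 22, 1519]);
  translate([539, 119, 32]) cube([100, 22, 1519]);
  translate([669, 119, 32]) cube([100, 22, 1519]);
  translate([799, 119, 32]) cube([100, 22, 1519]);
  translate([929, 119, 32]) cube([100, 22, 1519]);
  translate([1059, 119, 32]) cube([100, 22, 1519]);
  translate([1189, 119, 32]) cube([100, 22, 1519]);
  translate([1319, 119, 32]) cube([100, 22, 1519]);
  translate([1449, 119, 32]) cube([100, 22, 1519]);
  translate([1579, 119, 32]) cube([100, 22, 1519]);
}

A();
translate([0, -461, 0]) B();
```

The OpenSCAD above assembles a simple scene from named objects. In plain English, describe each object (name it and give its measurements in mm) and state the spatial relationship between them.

A is a straight ladder. Two 38×65 mm vertical rails, 1332 mm tall, stand 436 mm apart (outside-to-outside) with their front faces coplanar on the −y side. 5 rungs, each 65 mm deep and 23 mm tall, span between the inner faces of the rails, front faces flush with the rails. The lowest rung's underside is at z = 175 mm and rungs are spaced 243 mm apart (underside to underside).

B is a fence section. Two 119×119 mm posts, 1602 mm tall, stand on the floor with a clear span of 1590 mm between their inner faces. Two horizontal rails of 119×100 mm section span the gap between the posts with their undersides at z = 192 mm and z = 1382 mm, flush with the posts' −y face. 12 pickets, each 100 mm wide, 22 mm thick and 1519 mm tall, are fixed to the +y face of the rails with their bottoms at z = 32 mm, evenly spaced across the span with equal gaps (rounded down to the nearest mm) at the −x end and between each pair — any rounding remainder accumulates at the +x end.

The fence section is on the floor beside the ladder on its −y side.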